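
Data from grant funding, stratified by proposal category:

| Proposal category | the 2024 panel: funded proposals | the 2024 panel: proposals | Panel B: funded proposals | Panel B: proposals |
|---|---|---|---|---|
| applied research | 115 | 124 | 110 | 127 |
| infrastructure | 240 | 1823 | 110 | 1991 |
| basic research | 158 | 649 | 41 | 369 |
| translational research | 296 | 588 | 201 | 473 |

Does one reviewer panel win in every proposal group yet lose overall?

No

Applied research: the 2024 panel 115/124 = 92.7%, Panel B 110/127 = 86.6% → the 2024 panel
Infrastructure: the 2024 panel 240/1823 = 13.2%, Panel B 110/1991 = 5.5% → the 2024 panel
Basic research: the 2024 panel 158/649 = 24.3%, Panel B 41/369 = 11.1% → the 2024 panel
Translational research: the 2024 panel 296/588 = 50.3%, Panel B 201/473 = 42.5% → the 2024 panel
Overall: the 2024 panel 809/3184 = 25.4%, Panel B 462/2960 = 15.6% → the 2024 panel
The 2024 panel wins overall and in every proposal group — no reversal.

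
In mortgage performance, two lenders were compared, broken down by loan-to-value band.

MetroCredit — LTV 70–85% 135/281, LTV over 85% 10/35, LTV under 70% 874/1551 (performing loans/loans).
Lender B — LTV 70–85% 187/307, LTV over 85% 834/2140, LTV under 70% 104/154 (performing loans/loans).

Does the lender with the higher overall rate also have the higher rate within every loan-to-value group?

LTV 70–85%: MetroCredit 135/281 = 48.0%, Lender B 187/307 = 60.9% → Lender B
LTV over 85%: MetroCredit 10/35 = 28.6%, Lender B 834/2140 = 39.0% → Lender B
LTV under 70%: MetroCredit 874/1551 = 56.4%, Lender B 104/154 = 67.5% → Lender B
Overall: MetroCredit 1019/1867 = 54.6%, Lender B 1125/2601 = 43.3% → MetroCredit
Lender B wins each loan-to-value group but MetroCredit wins overall — the comparison reverses. Lender B's loans skew toward LTV over 85%, which has a lower base rate.

No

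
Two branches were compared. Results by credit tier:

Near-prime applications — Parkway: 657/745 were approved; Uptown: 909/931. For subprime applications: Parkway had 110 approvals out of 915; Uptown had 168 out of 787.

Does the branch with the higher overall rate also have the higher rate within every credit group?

Near-prime: Parkway 657/745 = 88.2%, Uptown 909/931 = 97.6% → Uptown
Subprime: Parkway 110/915 = 12.0%, Uptown 168/787 = 21.3% → Uptown
Overall: Parkway 767/1660 = 46.2%, Uptown 1077/1718 = 62.7% → Uptown
Uptown wins overall and in every credit group — no reversal.

Yes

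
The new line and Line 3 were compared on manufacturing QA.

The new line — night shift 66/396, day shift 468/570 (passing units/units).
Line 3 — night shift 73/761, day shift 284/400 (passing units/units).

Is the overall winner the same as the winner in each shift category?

Yes

Night shift: the new line 66/396 = 16.7%, Line 3 73/761 = 9.6% → the new line
Day shift: the new line 468/570 = 82.1%, Line 3 284/400 = 71.0% → the new line
Overall: the new line 534/966 = 55.3%, Line 3 357/1161 = 30.7% → the new line
The new line wins overall and in every shift group — no reversal.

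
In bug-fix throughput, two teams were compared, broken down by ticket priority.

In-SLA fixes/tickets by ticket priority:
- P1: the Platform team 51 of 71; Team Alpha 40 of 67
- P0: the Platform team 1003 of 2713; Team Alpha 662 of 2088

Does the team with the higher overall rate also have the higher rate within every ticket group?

Yes

P1: the Platform team 51/71 = 71.8%, Team Alpha 40/67 = 59.7% → the Platform team
P0: the Platform team 1003/2713 = 37.0%, Team Alpha 662/2088 = 31.7% → the Platform team
Overall: the Platform team 1054/2784 = 37.9%, Team Alpha 702/2155 = 32.6% → the Platform team
The Platform team wins overall and in every ticket group — no reversal.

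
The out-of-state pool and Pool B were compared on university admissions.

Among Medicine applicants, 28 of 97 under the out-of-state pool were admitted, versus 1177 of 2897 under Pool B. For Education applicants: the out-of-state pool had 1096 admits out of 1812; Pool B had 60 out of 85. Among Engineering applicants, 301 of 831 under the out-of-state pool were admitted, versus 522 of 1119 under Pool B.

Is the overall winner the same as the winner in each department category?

No

Medicine: the out-of-state pool 28/97 = 28.9%, Pool B 1177/2897 = 40.6% → Pool B
Education: the out-of-state pool 1096/1812 = 60.5%, Pool B 60/85 = 70.6% → Pool B
Engineering: the out-of-state pool 301/831 = 36.2%, Pool B 522/1119 = 46.6% → Pool B
Overall: the out-of-state pool 1425/2740 = 52.0%, Pool B 1759/4101 = 42.9% → the out-of-state pool
Pool B wins each department group but the out-of-state pool wins overall — the comparison reverses. Pool B's applicants skew toward Medicine, which has a lower base rate.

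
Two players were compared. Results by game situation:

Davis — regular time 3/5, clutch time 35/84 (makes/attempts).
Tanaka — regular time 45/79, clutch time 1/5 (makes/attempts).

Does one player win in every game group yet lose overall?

Regular time: Davis 3/5 = 60.0%, Tanaka 45/79 = 57.0% → Davis
Clutch time: Davis 35/84 = 41.7%, Tanaka 1/5 = 20.0% → Davis
Overall: Davis 38/89 = 42.7%, Tanaka 46/84 = 54.8% → Tanaka
Davis wins each game group but Tanaka wins overall — the comparison reverses. Davis's attempts skew toward clutch time, which has a lower base rate.

Yes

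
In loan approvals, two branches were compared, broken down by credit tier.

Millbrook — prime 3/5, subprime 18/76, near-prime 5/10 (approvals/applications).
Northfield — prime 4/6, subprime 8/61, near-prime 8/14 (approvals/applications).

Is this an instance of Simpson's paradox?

Prime: Millbrook 3/5 = 60.0%, Northfield 4/6 = 66.7% → Northfield
Subprime: Millbrook 18/76 = 23.7%, Northfield 8/61 = 13.1% → Millbrook
Near-prime: Millbrook 5/10 = 50.0%, Northfield 8/14 = 57.1% → Northfield
Overall: Millbrook 26/91 = 28.6%, Northfield 20/81 = 24.7% → Millbrook
Neither sweeps: Millbrook wins 1 of 3 groups, Northfield wins 2. Millbrook wins overall but not every group — no Simpson reversal.

No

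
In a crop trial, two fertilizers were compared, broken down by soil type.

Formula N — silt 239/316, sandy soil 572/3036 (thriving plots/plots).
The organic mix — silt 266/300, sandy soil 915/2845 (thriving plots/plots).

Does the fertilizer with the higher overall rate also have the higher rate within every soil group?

Silt: Formula N 239/316 = 75.6%, the organic mix 266/300 = 88.7% → the organic mix
Sandy soil: Formula N 572/3036 = 18.8%, the organic mix 915/2845 = 32.2% → the organic mix
Overall: Formula N 811/3352 = 24.2%, the organic mix 1181/3145 = 37.6% → the organic mix
The organic mix wins overall and in every soil group — no reversal.

Yes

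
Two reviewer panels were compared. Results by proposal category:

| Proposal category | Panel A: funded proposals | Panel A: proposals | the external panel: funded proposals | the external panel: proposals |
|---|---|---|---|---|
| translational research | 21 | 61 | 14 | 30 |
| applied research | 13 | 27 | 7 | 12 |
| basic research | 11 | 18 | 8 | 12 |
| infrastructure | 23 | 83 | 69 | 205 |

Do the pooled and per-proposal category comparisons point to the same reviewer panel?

Translational research: Panel A 21/61 = 34.4%, the external panel 14/30 = 46.7% → the external panel
Applied research: Panel A 13/27 = 48.1%, the external panel 7/12 = 58.3% → the external panel
Basic research: Panel A 11/18 = 61.1%, the external panel 8/12 = 66.7% → the external panel
Infrastructure: Panel A 23/83 = 27.7%, the external panel 69/205 = 33.7% → the external panel
Overall: Panel A 68/189 = 36.0%, the external panel 98/259 = 37.8% → the external panel
The external panel wins overall and in every proposal group — no reversal.

Yes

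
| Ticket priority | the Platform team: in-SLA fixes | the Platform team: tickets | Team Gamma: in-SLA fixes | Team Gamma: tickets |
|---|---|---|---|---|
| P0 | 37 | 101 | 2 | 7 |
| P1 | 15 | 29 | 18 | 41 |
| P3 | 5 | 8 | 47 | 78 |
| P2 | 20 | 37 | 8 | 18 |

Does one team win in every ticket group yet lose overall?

P0: the Platform team 37/101 = 36.6%, Team Gamma 2/7 = 28.6% → the Platform team
P1: the Platform team 15/29 = 51.7%, Team Gamma 18/41 = 43.9% → the Platform team
P3: the Platform team 5/8 = 62.5%, Team Gamma 47/78 = 60.3% → the Platform team
P2: the Platform team 20/37 = 54.1%, Team Gamma 8/18 = 44.4% → the Platform team
Overall: the Platform team 77/175 = 44.0%, Team Gamma 75/144 = 52.1% → Team Gamma
The Platform team wins each ticket group but Team Gamma wins overall — the comparison reverses. The Platform team's tickets skew toward P0, which has a lower base rate.

Yes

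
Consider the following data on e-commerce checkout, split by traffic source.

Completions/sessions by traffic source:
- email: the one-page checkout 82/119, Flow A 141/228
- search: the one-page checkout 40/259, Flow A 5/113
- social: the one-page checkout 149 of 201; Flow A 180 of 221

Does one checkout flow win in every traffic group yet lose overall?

No

Email: the one-page checkout 82/119 = 68.9%, Flow A 141/228 = 61.8% → the one-page checkout
Search: the one-page checkout 40/259 = 15.4%, Flow A 5/113 = 4.4% → the one-page checkout
Social: the one-page checkout 149/201 = 74.1%, Flow A 180/221 = 81.4% → Flow A
Overall: the one-page checkout 271/579 = 46.8%, Flow A 326/562 = 58.0% → Flow A
Neither sweeps: the one-page checkout wins 2 of 3 groups, Flow A wins 1. Flow A wins overall but not every group — no Simpson reversal.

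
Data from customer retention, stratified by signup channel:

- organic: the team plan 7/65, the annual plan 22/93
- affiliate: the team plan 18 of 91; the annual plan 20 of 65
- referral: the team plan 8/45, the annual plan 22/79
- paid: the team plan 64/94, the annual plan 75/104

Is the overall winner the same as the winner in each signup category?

Yes

Organic: the team plan 7/65 = 10.8%, the annual plan 22/93 = 23.7% → the annual plan
Affiliate: the team plan 18/91 = 19.8%, the annual plan 20/65 = 30.8% → the annual plan
Referral: the team plan 8/45 = 17.8%, the annual plan 22/79 = 27.8% → the annual plan
Paid: the team plan 64/94 = 68.1%, the annual plan 75/104 = 72.1% → the annual plan
Overall: the team plan 97/295 = 32.9%, the annual plan 139/341 = 40.8% → the annual plan
The annual plan wins overall and in every signup group — no reversal.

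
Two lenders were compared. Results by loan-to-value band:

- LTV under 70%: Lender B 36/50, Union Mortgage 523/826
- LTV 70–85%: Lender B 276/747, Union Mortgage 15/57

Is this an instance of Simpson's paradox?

LTV under 70%: Lender B 36/50 = 72.0%, Union Mortgage 523/826 = 63.3% → Lender B
LTV 70–85%: Lender B 276/747 = 36.9%, Union Mortgage 15/57 = 26.3% → Lender B
Overall: Lender B 312/797 = 39.1%, Union Mortgage 538/883 = 60.9% → Union Mortgage
Lender B wins each loan-to-value group but Union Mortgage wins overall — the comparison reverses. Lender B's loans skew toward LTV 70–85%, which has a lower base rate.

Yes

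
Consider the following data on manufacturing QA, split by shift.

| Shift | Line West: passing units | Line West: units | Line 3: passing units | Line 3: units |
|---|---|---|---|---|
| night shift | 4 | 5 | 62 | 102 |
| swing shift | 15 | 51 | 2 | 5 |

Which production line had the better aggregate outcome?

Night shift: Line West 4/5 = 80.0%, Line 3 62/102 = 60.8% → Line West
Swing shift: Line West 15/51 = 29.4%, Line 3 2/5 = 40.0% → Line 3
Overall: Line West 19/56 = 33.9%, Line 3 64/107 = 59.8% → Line 3
(Neither sweeps every shift group, but Line 3 has the higher pooled rate.)

Line 3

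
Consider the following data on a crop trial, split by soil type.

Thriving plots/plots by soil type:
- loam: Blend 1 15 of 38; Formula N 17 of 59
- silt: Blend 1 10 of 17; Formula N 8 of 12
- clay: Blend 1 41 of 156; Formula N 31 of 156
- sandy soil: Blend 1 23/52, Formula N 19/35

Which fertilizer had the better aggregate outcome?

Blend 1

Loam: Blend 1 15/38 = 39.5%, Formula N 17/59 = 28.8% → Blend 1
Silt: Blend 1 10/17 = 58.8%, Formula N 8/12 = 66.7% → Formula N
Clay: Blend 1 41/156 = 26.3%, Formula N 31/156 = 19.9% → Blend 1
Sandy soil: Blend 1 23/52 = 44.2%, Formula N 19/35 = 54.3% → Formula N
Overall: Blend 1 89/263 = 33.8%, Formula N 75/262 = 28.6% → Blend 1
(Neither sweeps every soil group, but Blend 1 has the higher pooled rate.)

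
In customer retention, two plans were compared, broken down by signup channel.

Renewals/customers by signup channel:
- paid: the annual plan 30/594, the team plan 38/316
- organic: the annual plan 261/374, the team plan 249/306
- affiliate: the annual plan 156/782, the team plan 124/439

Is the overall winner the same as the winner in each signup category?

Yes

Paid: the annual plan 30/594 = 5.1%, the team plan 38/316 = 12.0% → the team plan
Organic: the annual plan 261/374 = 69.8%, the team plan 249/306 = 81.4% → the team plan
Affiliate: the annual plan 156/782 = 19.9%, the team plan 124/439 = 28.2% → the team plan
Overall: the annual plan 447/1750 = 25.5%, the team plan 411/1061 = 38.7% → the team plan
The team plan wins overall and in every signup group — no reversal.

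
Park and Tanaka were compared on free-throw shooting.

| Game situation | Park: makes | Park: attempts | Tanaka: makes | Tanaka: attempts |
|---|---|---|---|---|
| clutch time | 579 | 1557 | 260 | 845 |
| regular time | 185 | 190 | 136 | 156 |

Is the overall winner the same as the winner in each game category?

Clutch time: Park 579/1557 = 37.2%, Tanaka 260/845 = 30.8% → Park
Regular time: Park 185/190 = 97.4%, Tanaka 136/156 = 87.2% → Park
Overall: Park 764/1747 = 43.7%, Tanaka 396/1001 = 39.6% → Park
Park wins overall and in every game group — no reversal.

Yes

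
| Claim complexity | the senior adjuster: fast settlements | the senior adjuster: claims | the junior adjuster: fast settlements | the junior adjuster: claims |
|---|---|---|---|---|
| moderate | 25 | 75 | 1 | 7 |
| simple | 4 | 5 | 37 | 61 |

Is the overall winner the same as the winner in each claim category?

Moderate: the senior adjuster 25/75 = 33.3%, the junior adjuster 1/7 = 14.3% → the senior adjuster
Simple: the senior adjuster 4/5 = 80.0%, the junior adjuster 37/61 = 60.7% → the senior adjuster
Overall: the senior adjuster 29/80 = 36.2%, the junior adjuster 38/68 = 55.9% → the junior adjuster
The senior adjuster wins each claim group but the junior adjuster wins overall — the comparison reverses. The senior adjuster's claims skew toward moderate, which has a lower base rate.

No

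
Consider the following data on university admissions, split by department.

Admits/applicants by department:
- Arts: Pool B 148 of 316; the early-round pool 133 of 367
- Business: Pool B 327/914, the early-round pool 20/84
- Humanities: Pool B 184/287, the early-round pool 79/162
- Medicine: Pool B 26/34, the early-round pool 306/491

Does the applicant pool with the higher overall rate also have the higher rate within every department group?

No

Arts: Pool B 148/316 = 46.8%, the early-round pool 133/367 = 36.2% → Pool B
Business: Pool B 327/914 = 35.8%, the early-round pool 20/84 = 23.8% → Pool B
Humanities: Pool B 184/287 = 64.1%, the early-round pool 79/162 = 48.8% → Pool B
Medicine: Pool B 26/34 = 76.5%, the early-round pool 306/491 = 62.3% → Pool B
Overall: Pool B 685/1551 = 44.2%, the early-round pool 538/1104 = 48.7% → the early-round pool
Pool B wins each department group but the early-round pool wins overall — the comparison reverses. Pool B's applicants skew toward Business, which has a lower base rate.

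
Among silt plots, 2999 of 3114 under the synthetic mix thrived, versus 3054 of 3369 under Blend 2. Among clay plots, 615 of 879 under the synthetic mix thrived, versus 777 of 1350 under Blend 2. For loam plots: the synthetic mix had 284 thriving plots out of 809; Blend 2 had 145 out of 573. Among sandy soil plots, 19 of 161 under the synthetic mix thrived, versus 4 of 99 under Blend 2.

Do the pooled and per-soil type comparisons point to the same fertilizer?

Silt: the synthetic mix 2999/3114 = 96.3%, Blend 2 3054/3369 = 90.7% → the synthetic mix
Clay: the synthetic mix 615/879 = 70.0%, Blend 2 777/1350 = 57.6% → the synthetic mix
Loam: the synthetic mix 284/809 = 35.1%, Blend 2 145/573 = 25.3% → the synthetic mix
Sandy soil: the synthetic mix 19/161 = 11.8%, Blend 2 4/99 = 4.0% → the synthetic mix
Overall: the synthetic mix 3917/4963 = 78.9%, Blend 2 3980/5391 = 73.8% → the synthetic mix
The synthetic mix wins overall and in every soil group — no reversal.

Yes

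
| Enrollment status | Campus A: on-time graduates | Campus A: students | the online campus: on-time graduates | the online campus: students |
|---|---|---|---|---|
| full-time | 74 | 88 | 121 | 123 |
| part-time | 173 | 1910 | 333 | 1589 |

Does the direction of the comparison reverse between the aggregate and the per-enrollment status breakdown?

No

Full-time: Campus A 74/88 = 84.1%, the online campus 121/123 = 98.4% → the online campus
Part-time: Campus A 173/1910 = 9.1%, the online campus 333/1589 = 21.0% → the online campus
Overall: Campus A 247/1998 = 12.4%, the online campus 454/1712 = 26.5% → the online campus
The online campus wins overall and in every enrollment group — no reversal.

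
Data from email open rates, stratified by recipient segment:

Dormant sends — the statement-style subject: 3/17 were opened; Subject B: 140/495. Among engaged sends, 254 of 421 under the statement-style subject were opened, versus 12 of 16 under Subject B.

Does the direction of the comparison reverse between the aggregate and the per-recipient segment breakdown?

Dormant: the statement-style subject 3/17 = 17.6%, Subject B 140/495 = 28.3% → Subject B
Engaged: the statement-style subject 254/421 = 60.3%, Subject B 12/16 = 75.0% → Subject B
Overall: the statement-style subject 257/438 = 58.7%, Subject B 152/511 = 29.7% → the statement-style subject
Subject B wins each recipient group but the statement-style subject wins overall — the comparison reverses. Subject B's sends skew toward dormant, which has a lower base rate.

Yes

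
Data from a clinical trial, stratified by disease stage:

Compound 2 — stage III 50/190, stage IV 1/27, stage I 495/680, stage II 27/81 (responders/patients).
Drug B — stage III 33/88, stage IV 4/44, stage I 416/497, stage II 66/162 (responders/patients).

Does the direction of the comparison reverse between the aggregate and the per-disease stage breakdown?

No

Stage III: Compound 2 50/190 = 26.3%, Drug B 33/88 = 37.5% → Drug B
Stage IV: Compound 2 1/27 = 3.7%, Drug B 4/44 = 9.1% → Drug B
Stage I: Compound 2 495/680 = 72.8%, Drug B 416/497 = 83.7% → Drug B
Stage II: Compound 2 27/81 = 33.3%, Drug B 66/162 = 40.7% → Drug B
Overall: Compound 2 573/978 = 58.6%, Drug B 519/791 = 65.6% → Drug B
Drug B wins overall and in every disease group — no reversal.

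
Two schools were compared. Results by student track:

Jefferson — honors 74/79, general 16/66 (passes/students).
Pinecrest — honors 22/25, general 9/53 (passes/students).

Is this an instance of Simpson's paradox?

No

Honors: Jefferson 74/79 = 93.7%, Pinecrest 22/25 = 88.0% → Jefferson
General: Jefferson 16/66 = 24.2%, Pinecrest 9/53 = 17.0% → Jefferson
Overall: Jefferson 90/145 = 62.1%, Pinecrest 31/78 = 39.7% → Jefferson
Jefferson wins overall and in every student group — no reversal.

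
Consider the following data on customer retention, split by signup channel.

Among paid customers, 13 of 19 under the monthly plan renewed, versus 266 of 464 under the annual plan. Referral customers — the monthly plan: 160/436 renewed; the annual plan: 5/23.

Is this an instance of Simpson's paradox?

Paid: the monthly plan 13/19 = 68.4%, the annual plan 266/464 = 57.3% → the monthly plan
Referral: the monthly plan 160/436 = 36.7%, the annual plan 5/23 = 21.7% → the monthly plan
Overall: the monthly plan 173/455 = 38.0%, the annual plan 271/487 = 55.6% → the annual plan
The monthly plan wins each signup group but the annual plan wins overall — the comparison reverses. The monthly plan's customers skew toward referral, which has a lower base rate.

Yes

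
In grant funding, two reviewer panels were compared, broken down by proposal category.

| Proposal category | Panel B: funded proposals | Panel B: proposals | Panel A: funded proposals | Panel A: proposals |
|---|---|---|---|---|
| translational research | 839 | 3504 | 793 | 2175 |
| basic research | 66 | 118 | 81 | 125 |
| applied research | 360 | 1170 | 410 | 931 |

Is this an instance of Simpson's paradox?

Translational research: Panel B 839/3504 = 23.9%, Panel A 793/2175 = 36.5% → Panel A
Basic research: Panel B 66/118 = 55.9%, Panel A 81/125 = 64.8% → Panel A
Applied research: Panel B 360/1170 = 30.8%, Panel A 410/931 = 44.0% → Panel A
Overall: Panel B 1265/4792 = 26.4%, Panel A 1284/3231 = 39.7% → Panel A
Panel A wins overall and in every proposal group — no reversal.

No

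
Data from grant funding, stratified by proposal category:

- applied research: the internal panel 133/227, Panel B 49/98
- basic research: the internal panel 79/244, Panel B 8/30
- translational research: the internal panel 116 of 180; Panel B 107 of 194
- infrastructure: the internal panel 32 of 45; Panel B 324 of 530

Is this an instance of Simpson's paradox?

Applied research: the internal panel 133/227 = 58.6%, Panel B 49/98 = 50.0% → the internal panel
Basic research: the internal panel 79/244 = 32.4%, Panel B 8/30 = 26.7% → the internal panel
Translational research: the internal panel 116/180 = 64.4%, Panel B 107/194 = 55.2% → the internal panel
Infrastructure: the internal panel 32/45 = 71.1%, Panel B 324/530 = 61.1% → the internal panel
Overall: the internal panel 360/696 = 51.7%, Panel B 488/852 = 57.3% → Panel B
The internal panel wins each proposal group but Panel B wins overall — the comparison reverses. The internal panel's proposals skew toward basic research, which has a lower base rate.

Yes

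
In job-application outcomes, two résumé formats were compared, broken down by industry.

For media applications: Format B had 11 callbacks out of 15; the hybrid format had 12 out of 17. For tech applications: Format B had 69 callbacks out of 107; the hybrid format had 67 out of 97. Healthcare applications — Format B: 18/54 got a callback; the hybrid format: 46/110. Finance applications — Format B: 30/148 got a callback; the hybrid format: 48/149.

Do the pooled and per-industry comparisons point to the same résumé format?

Media: Format B 11/15 = 73.3%, the hybrid format 12/17 = 70.6% → Format B
Tech: Format B 69/107 = 64.5%, the hybrid format 67/97 = 69.1% → the hybrid format
Healthcare: Format B 18/54 = 33.3%, the hybrid format 46/110 = 41.8% → the hybrid format
Finance: Format B 30/148 = 20.3%, the hybrid format 48/149 = 32.2% → the hybrid format
Overall: Format B 128/324 = 39.5%, the hybrid format 173/373 = 46.4% → the hybrid format
Neither sweeps: Format B wins 1 of 4 groups, the hybrid format wins 3. The hybrid format wins overall but not every group — no Simpson reversal.

No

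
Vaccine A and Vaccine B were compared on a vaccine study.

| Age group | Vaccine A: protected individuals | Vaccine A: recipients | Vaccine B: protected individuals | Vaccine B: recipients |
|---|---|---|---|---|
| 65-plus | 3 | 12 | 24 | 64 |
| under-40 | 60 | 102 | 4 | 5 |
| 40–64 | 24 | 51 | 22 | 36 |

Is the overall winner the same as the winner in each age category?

No

65-plus: Vaccine A 3/12 = 25.0%, Vaccine B 24/64 = 37.5% → Vaccine B
Under-40: Vaccine A 60/102 = 58.8%, Vaccine B 4/5 = 80.0% → Vaccine B
40–64: Vaccine A 24/51 = 47.1%, Vaccine B 22/36 = 61.1% → Vaccine B
Overall: Vaccine A 87/165 = 52.7%, Vaccine B 50/105 = 47.6% → Vaccine A
Vaccine B wins each age group but Vaccine A wins overall — the comparison reverses. Vaccine B's recipients skew toward 65-plus, which has a lower base rate.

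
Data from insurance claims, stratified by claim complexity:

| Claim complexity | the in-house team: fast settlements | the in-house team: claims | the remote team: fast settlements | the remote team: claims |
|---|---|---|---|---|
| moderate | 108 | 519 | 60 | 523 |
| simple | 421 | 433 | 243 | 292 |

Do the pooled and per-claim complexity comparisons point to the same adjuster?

Moderate: the in-house team 108/519 = 20.8%, the remote team 60/523 = 11.5% → the in-house team
Simple: the in-house team 421/433 = 97.2%, the remote team 243/292 = 83.2% → the in-house team
Overall: the in-house team 529/952 = 55.6%, the remote team 303/815 = 37.2% → the in-house team
The in-house team wins overall and in every claim group — no reversal.

Yes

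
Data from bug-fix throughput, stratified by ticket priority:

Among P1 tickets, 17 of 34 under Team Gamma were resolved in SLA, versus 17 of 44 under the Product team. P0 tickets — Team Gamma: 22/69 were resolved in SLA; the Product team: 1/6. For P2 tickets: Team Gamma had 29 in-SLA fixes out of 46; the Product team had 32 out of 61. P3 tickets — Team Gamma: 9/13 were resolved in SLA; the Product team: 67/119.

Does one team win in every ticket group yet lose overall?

P1: Team Gamma 17/34 = 50.0%, the Product team 17/44 = 38.6% → Team Gamma
P0: Team Gamma 22/69 = 31.9%, the Product team 1/6 = 16.7% → Team Gamma
P2: Team Gamma 29/46 = 63.0%, the Product team 32/61 = 52.5% → Team Gamma
P3: Team Gamma 9/13 = 69.2%, the Product team 67/119 = 56.3% → Team Gamma
Overall: Team Gamma 77/162 = 47.5%, the Product team 117/230 = 50.9% → the Product team
Team Gamma wins each ticket group but the Product team wins overall — the comparison reverses. Team Gamma's tickets skew toward P0, which has a lower base rate.

Yes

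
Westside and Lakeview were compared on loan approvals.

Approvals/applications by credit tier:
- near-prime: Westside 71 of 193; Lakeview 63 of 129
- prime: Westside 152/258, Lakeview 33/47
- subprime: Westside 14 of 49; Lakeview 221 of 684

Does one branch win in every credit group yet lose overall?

Near-prime: Westside 71/193 = 36.8%, Lakeview 63/129 = 48.8% → Lakeview
Prime: Westside 152/258 = 58.9%, Lakeview 33/47 = 70.2% → Lakeview
Subprime: Westside 14/49 = 28.6%, Lakeview 221/684 = 32.3% → Lakeview
Overall: Westside 237/500 = 47.4%, Lakeview 317/860 = 36.9% → Westside
Lakeview wins each credit group but Westside wins overall — the comparison reverses. Lakeview's applications skew toward subprime, which has a lower base rate.

Yes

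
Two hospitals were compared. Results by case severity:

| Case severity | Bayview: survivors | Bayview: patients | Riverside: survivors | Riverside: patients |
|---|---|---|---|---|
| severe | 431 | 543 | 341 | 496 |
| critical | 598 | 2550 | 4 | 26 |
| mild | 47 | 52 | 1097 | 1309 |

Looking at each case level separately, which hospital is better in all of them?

Severe: Bayview 431/543 = 79.4%, Riverside 341/496 = 68.8% → Bayview
Critical: Bayview 598/2550 = 23.5%, Riverside 4/26 = 15.4% → Bayview
Mild: Bayview 47/52 = 90.4%, Riverside 1097/1309 = 83.8% → Bayview
Bayview has the higher rate in all 3 groups.

Bayview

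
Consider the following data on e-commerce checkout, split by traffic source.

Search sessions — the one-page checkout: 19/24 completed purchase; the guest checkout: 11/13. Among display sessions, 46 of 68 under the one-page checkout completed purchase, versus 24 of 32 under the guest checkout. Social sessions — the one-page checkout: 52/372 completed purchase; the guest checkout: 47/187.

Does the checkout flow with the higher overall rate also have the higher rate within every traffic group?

Yes

Search: the one-page checkout 19/24 = 79.2%, the guest checkout 11/13 = 84.6% → the guest checkout
Display: the one-page checkout 46/68 = 67.6%, the guest checkout 24/32 = 75.0% → the guest checkout
Social: the one-page checkout 52/372 = 14.0%, the guest checkout 47/187 = 25.1% → the guest checkout
Overall: the one-page checkout 117/464 = 25.2%, the guest checkout 82/232 = 35.3% → the guest checkout
The guest checkout wins overall and in every traffic group — no reversal.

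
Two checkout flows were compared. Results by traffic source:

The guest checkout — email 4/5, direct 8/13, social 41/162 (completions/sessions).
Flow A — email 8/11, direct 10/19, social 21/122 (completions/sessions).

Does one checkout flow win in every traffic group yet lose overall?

No

Email: the guest checkout 4/5 = 80.0%, Flow A 8/11 = 72.7% → the guest checkout
Direct: the guest checkout 8/13 = 61.5%, Flow A 10/19 = 52.6% → the guest checkout
Social: the guest checkout 41/162 = 25.3%, Flow A 21/122 = 17.2% → the guest checkout
Overall: the guest checkout 53/180 = 29.4%, Flow A 39/152 = 25.7% → the guest checkout
The guest checkout wins overall and in every traffic group — no reversal.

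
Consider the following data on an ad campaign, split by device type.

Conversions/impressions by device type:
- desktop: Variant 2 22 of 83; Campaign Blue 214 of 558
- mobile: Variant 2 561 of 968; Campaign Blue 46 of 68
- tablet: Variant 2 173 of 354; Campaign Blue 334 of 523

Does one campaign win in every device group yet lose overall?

Desktop: Variant 2 22/83 = 26.5%, Campaign Blue 214/558 = 38.4% → Campaign Blue
Mobile: Variant 2 561/968 = 58.0%, Campaign Blue 46/68 = 67.6% → Campaign Blue
Tablet: Variant 2 173/354 = 48.9%, Campaign Blue 334/523 = 63.9% → Campaign Blue
Overall: Variant 2 756/1405 = 53.8%, Campaign Blue 594/1149 = 51.7% → Variant 2
Campaign Blue wins each device group but Variant 2 wins overall — the comparison reverses. Campaign Blue's impressions skew toward desktop, which has a lower base rate.

Yes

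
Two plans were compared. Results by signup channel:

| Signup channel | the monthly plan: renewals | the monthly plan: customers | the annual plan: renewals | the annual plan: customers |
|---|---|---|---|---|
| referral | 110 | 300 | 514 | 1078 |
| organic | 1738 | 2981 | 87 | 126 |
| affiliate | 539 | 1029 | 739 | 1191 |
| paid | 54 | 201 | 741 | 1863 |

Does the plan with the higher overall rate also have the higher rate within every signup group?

No

Referral: the monthly plan 110/300 = 36.7%, the annual plan 514/1078 = 47.7% → the annual plan
Organic: the monthly plan 1738/2981 = 58.3%, the annual plan 87/126 = 69.0% → the annual plan
Affiliate: the monthly plan 539/1029 = 52.4%, the annual plan 739/1191 = 62.0% → the annual plan
Paid: the monthly plan 54/201 = 26.9%, the annual plan 741/1863 = 39.8% → the annual plan
Overall: the monthly plan 2441/4511 = 54.1%, the annual plan 2081/4258 = 48.9% → the monthly plan
The annual plan wins each signup group but the monthly plan wins overall — the comparison reverses. The annual plan's customers skew toward paid, which has a lower base rate.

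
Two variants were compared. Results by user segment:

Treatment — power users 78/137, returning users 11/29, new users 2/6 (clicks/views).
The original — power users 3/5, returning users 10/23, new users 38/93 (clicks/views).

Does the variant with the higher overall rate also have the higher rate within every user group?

No

Power users: Treatment 78/137 = 56.9%, the original 3/5 = 60.0% → the original
Returning users: Treatment 11/29 = 37.9%, the original 10/23 = 43.5% → the original
New users: Treatment 2/6 = 33.3%, the original 38/93 = 40.9% → the original
Overall: Treatment 91/172 = 52.9%, the original 51/121 = 42.1% → Treatment
The original wins each user group but Treatment wins overall — the comparison reverses. The original's views skew toward new users, which has a lower base rate.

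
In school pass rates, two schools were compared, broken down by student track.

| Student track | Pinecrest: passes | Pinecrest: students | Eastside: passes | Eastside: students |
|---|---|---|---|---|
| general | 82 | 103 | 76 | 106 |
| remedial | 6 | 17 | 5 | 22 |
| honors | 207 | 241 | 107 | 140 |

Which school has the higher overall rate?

General: Pinecrest 82/103 = 79.6%, Eastside 76/106 = 71.7% → Pinecrest
Remedial: Pinecrest 6/17 = 35.3%, Eastside 5/22 = 22.7% → Pinecrest
Honors: Pinecrest 207/241 = 85.9%, Eastside 107/140 = 76.4% → Pinecrest
Overall: Pinecrest 295/361 = 81.7%, Eastside 188/268 = 70.1% → Pinecrest

Pinecrest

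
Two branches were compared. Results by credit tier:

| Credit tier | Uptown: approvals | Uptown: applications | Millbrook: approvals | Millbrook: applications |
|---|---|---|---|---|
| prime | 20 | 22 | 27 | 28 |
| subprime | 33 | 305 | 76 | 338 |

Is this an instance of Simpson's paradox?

Prime: Uptown 20/22 = 90.9%, Millbrook 27/28 = 96.4% → Millbrook
Subprime: Uptown 33/305 = 10.8%, Millbrook 76/338 = 22.5% → Millbrook
Overall: Uptown 53/327 = 16.2%, Millbrook 103/366 = 28.1% → Millbrook
Millbrook wins overall and in every credit group — no reversal.

No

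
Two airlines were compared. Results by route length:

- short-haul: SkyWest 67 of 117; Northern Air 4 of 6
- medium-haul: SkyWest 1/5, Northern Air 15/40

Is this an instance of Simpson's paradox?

Yes

Short-haul: SkyWest 67/117 = 57.3%, Northern Air 4/6 = 66.7% → Northern Air
Medium-haul: SkyWest 1/5 = 20.0%, Northern Air 15/40 = 37.5% → Northern Air
Overall: SkyWest 68/122 = 55.7%, Northern Air 19/46 = 41.3% → SkyWest
Northern Air wins each route group but SkyWest wins overall — the comparison reverses. Northern Air's flights skew toward medium-haul, which has a lower base rate.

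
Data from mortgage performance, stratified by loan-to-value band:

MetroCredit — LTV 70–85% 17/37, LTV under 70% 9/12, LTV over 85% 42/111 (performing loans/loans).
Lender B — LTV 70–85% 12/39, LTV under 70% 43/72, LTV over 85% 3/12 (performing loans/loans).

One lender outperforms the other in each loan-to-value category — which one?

MetroCredit

LTV 70–85%: MetroCredit 17/37 = 45.9%, Lender B 12/39 = 30.8% → MetroCredit
LTV under 70%: MetroCredit 9/12 = 75.0%, Lender B 43/72 = 59.7% → MetroCredit
LTV over 85%: MetroCredit 42/111 = 37.8%, Lender B 3/12 = 25.0% → MetroCredit
MetroCredit has the higher rate in all 3 groups.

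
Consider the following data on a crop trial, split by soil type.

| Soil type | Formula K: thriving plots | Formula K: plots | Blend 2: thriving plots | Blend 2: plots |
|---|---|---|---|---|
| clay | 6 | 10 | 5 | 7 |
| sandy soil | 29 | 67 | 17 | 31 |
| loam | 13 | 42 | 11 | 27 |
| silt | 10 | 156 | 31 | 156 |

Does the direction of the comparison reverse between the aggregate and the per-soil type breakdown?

No

Clay: Formula K 6/10 = 60.0%, Blend 2 5/7 = 71.4% → Blend 2
Sandy soil: Formula K 29/67 = 43.3%, Blend 2 17/31 = 54.8% → Blend 2
Loam: Formula K 13/42 = 31.0%, Blend 2 11/27 = 40.7% → Blend 2
Silt: Formula K 10/156 = 6.4%, Blend 2 31/156 = 19.9% → Blend 2
Overall: Formula K 58/275 = 21.1%, Blend 2 64/221 = 29.0% → Blend 2
Blend 2 wins overall and in every soil group — no reversal.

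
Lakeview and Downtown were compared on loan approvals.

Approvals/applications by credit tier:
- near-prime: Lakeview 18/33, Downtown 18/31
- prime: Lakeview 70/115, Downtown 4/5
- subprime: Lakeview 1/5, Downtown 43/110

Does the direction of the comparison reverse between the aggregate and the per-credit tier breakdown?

Yes

Near-prime: Lakeview 18/33 = 54.5%, Downtown 18/31 = 58.1% → Downtown
Prime: Lakeview 70/115 = 60.9%, Downtown 4/5 = 80.0% → Downtown
Subprime: Lakeview 1/5 = 20.0%, Downtown 43/110 = 39.1% → Downtown
Overall: Lakeview 89/153 = 58.2%, Downtown 65/146 = 44.5% → Lakeview
Downtown wins each credit group but Lakeview wins overall — the comparison reverses. Downtown's applications skew toward subprime, which has a lower base rate.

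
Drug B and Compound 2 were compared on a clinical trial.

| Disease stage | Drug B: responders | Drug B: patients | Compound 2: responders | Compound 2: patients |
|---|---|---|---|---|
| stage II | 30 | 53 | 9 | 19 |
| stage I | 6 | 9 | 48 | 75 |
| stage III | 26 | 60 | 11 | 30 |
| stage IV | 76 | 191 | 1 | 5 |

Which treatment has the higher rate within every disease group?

Stage II: Drug B 30/53 = 56.6%, Compound 2 9/19 = 47.4% → Drug B
Stage I: Drug B 6/9 = 66.7%, Compound 2 48/75 = 64.0% → Drug B
Stage III: Drug B 26/60 = 43.3%, Compound 2 11/30 = 36.7% → Drug B
Stage IV: Drug B 76/191 = 39.8%, Compound 2 1/5 = 20.0% → Drug B
Drug B has the higher rate in all 4 groups.

Drug B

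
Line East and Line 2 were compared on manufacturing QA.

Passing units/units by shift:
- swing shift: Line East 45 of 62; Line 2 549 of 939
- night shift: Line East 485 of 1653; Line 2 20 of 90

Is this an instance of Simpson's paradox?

Swing shift: Line East 45/62 = 72.6%, Line 2 549/939 = 58.5% → Line East
Night shift: Line East 485/1653 = 29.3%, Line 2 20/90 = 22.2% → Line East
Overall: Line East 530/1715 = 30.9%, Line 2 569/1029 = 55.3% → Line 2
Line East wins each shift group but Line 2 wins overall — the comparison reverses. Line East's units skew toward night shift, which has a lower base rate.

Yes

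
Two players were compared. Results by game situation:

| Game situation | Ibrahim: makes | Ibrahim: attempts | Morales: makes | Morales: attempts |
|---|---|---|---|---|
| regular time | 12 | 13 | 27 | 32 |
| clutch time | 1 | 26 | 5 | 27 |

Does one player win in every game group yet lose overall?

No

Regular time: Ibrahim 12/13 = 92.3%, Morales 27/32 = 84.4% → Ibrahim
Clutch time: Ibrahim 1/26 = 3.8%, Morales 5/27 = 18.5% → Morales
Overall: Ibrahim 13/39 = 33.3%, Morales 32/59 = 54.2% → Morales
Neither sweeps: Ibrahim wins 1 of 2 groups, Morales wins 1. Morales wins overall but not every group — no Simpson reversal.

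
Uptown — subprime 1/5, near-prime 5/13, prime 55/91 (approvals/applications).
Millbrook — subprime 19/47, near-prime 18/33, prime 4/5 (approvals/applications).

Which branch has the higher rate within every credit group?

Millbrook

Subprime: Uptown 1/5 = 20.0%, Millbrook 19/47 = 40.4% → Millbrook
Near-prime: Uptown 5/13 = 38.5%, Millbrook 18/33 = 54.5% → Millbrook
Prime: Uptown 55/91 = 60.4%, Millbrook 4/5 = 80.0% → Millbrook
Millbrook has the higher rate in all 3 groups.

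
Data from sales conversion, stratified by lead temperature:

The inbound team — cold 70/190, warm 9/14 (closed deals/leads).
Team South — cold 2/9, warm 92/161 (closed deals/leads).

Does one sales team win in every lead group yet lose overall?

Cold: the inbound team 70/190 = 36.8%, Team South 2/9 = 22.2% → the inbound team
Warm: the inbound team 9/14 = 64.3%, Team South 92/161 = 57.1% → the inbound team
Overall: the inbound team 79/204 = 38.7%, Team South 94/170 = 55.3% → Team South
The inbound team wins each lead group but Team South wins overall — the comparison reverses. The inbound team's leads skew toward cold, which has a lower base rate.

Yes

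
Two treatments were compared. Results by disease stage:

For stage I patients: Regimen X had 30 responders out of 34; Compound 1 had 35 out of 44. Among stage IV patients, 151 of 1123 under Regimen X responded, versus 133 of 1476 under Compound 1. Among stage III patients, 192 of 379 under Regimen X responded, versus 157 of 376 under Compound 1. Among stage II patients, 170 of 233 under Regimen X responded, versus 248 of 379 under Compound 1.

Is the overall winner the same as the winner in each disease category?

Stage I: Regimen X 30/34 = 88.2%, Compound 1 35/44 = 79.5% → Regimen X
Stage IV: Regimen X 151/1123 = 13.4%, Compound 1 133/1476 = 9.0% → Regimen X
Stage III: Regimen X 192/379 = 50.7%, Compound 1 157/376 = 41.8% → Regimen X
Stage II: Regimen X 170/233 = 73.0%, Compound 1 248/379 = 65.4% → Regimen X
Overall: Regimen X 543/1769 = 30.7%, Compound 1 573/2275 = 25.2% → Regimen X
Regimen X wins overall and in every disease group — no reversal.

Yes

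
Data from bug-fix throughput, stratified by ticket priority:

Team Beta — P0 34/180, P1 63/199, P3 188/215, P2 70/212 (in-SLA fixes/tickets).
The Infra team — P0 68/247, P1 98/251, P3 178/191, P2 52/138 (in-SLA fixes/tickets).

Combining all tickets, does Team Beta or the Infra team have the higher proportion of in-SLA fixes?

the Infra team

P0: Team Beta 34/180 = 18.9%, the Infra team 68/247 = 27.5% → the Infra team
P1: Team Beta 63/199 = 31.7%, the Infra team 98/251 = 39.0% → the Infra team
P3: Team Beta 188/215 = 87.4%, the Infra team 178/191 = 93.2% → the Infra team
P2: Team Beta 70/212 = 33.0%, the Infra team 52/138 = 37.7% → the Infra team
Overall: Team Beta 355/806 = 44.0%, the Infra team 396/827 = 47.9% → the Infra team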